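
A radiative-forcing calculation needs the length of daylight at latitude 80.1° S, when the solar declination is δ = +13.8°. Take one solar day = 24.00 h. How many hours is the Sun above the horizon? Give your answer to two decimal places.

0.00 h

cos h₀ = −tan ϕ · tan δ = 1.4074 ≥ 1, so the Sun never rises (polar night) and h₀ = 0.
Daylight = 2h₀/(2π) × 24.00 h = (0.0000/π) × 24.00 = 0.00 h.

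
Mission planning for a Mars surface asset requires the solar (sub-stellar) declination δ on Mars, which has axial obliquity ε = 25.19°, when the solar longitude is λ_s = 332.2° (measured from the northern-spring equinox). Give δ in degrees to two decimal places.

sin δ = sin ε · sin λ_s = sin 25.19° × sin 332.2° = -0.198504.
δ = arcsin(-0.198504) = -11.45°.

δ = -11.45°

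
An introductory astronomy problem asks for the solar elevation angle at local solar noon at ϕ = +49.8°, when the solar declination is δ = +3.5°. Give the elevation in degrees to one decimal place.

43.7°

At local noon the hour angle is zero, so the zenith angle equals |ϕ − δ| = |+49.8° − (+3.500°)| = 46.300°.
Elevation = 90° − 46.300° = 43.7°.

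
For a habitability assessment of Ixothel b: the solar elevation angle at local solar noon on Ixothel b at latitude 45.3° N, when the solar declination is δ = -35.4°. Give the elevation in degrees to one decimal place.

9.3°

At local noon the hour angle is zero, so the zenith angle equals |φ − δ| = |+45.3° − (-35.400°)| = 80.700°.
Elevation = 90° − 80.700° = 9.3°.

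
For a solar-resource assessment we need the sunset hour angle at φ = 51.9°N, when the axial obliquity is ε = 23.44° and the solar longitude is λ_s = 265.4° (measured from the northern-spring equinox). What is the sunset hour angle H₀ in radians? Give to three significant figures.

H₀ = 0.987 rad

Solar declination: sin δ = sin ε · sin λ_s = sin 23.44° × sin 265.4° = -0.39651, so δ = -23.360°.
cos H₀ = −tan φ · tan δ = −tan(+51.9°) × tan(-23.360°) = 0.5508, so H₀ = 0.9874 rad = 56.58°.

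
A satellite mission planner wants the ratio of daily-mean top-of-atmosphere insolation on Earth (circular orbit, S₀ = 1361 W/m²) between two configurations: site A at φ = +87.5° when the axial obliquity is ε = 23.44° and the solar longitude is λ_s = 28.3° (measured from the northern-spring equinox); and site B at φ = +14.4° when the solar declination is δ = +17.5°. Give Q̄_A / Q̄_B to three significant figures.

— Configuration A (φ=+87.5°):
Solar declination: sin δ = sin ε · sin λ_s = sin 23.44° × sin 28.3° = 0.18859, so δ = +10.870°.
cos H₀ = −tan(+87.5°) tan(+10.870°) = -4.3983 ≤ −1 ⇒ polar day, H₀ = π.
Bracket: H₀ sin φ sin δ + cos φ cos δ sin H₀ = 3.1416×0.99905×0.18859 + 0.04362×0.98206×0.00000 = 0.591911 + 0.000000 = 0.591911.
Q̄ = (S₀/π) × [bracket] = (1361/π) × 0.591911 = 256.43 W/m².
— Configuration B (φ=+14.4°):
cos H₀ = −tan(+14.4°) tan(+17.500°) = -0.0810, H₀ = 1.6518 rad.
Bracket: H₀ sin φ sin δ + cos φ cos δ sin H₀ = 1.6518×0.24869×0.30071 + 0.96858×0.95372×0.99672 = 0.123528 + 0.920724 = 1.044252.
Q̄ = (S₀/π) × [bracket] = (1361/π) × 1.044252 = 452.39 W/m².
Ratio Q̄_A / Q̄_B = 256.43 / 452.39 = 0.5668.

Q̄_A / Q̄_B ≈ 0.567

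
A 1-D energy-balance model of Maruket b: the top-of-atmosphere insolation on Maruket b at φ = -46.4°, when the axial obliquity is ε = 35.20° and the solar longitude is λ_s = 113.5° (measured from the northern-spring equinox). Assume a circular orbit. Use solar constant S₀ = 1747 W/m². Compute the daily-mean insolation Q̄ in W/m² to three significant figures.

Q̄ ≈ 63.6 W/m²

Solar declination: sin δ = sin ε · sin λ_s = sin 35.20° × sin 113.5° = 0.52862, so δ = +31.912°.
cos H₀ = −tan(-46.4°) tan(+31.912°) = 0.6539, H₀ = 0.8580 rad.
Bracket: H₀ sin φ sin δ + cos φ cos δ sin H₀ = 0.8580×-0.72417×0.52862 + 0.68962×0.84886×0.75654 = -0.328452 + 0.442872 = 0.114420.
Q̄ = (S₀/π) × [bracket] = (1747/π) × 0.114420 = 63.63 W/m².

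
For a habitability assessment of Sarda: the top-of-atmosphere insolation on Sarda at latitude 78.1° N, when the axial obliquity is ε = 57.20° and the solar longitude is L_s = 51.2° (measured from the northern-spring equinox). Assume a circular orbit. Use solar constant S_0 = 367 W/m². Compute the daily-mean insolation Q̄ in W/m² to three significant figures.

Solar declination: sin δ = sin ε · sin L_s = sin 57.20° × sin 51.2° = 0.65509, so δ = +40.926°.
cos h₀ = −tan(+78.1°) tan(+40.926°) = -4.1143 ≤ −1 ⇒ polar day, h₀ = π.
Bracket: h₀ sin ϕ sin δ + cos ϕ cos δ sin h₀ = 3.1416×0.97851×0.65509 + 0.20620×0.75555×0.00000 = 2.013804 + 0.000000 = 2.013804.
Q̄ = (S_0/π) × [bracket] = (367/π) × 2.013804 = 235.3 W/m².

Q̄ ≈ 235 W/m²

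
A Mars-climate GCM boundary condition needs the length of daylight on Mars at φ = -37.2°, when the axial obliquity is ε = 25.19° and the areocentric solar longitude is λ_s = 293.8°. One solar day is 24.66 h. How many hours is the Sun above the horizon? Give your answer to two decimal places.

14.89 h

sin δ = sin 25.19° × sin 293.8° = -0.38943, so δ = -22.919°.
cos H₀ = −tan φ · tan δ = −tan(-37.2°) × tan(-22.919°) = -0.3209, so H₀ = 1.8975 rad = 108.72°.
Daylight = 2H₀/(2π) × 24.66 h = (1.8975/π) × 24.66 = 14.89 h.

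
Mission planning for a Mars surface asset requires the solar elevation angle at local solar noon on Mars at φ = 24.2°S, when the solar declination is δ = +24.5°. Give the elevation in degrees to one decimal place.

41.3°

At local noon the hour angle is zero, so the zenith angle equals |φ − δ| = |-24.2° − (+24.500°)| = 48.700°.
Elevation = 90° − 48.700° = 41.3°.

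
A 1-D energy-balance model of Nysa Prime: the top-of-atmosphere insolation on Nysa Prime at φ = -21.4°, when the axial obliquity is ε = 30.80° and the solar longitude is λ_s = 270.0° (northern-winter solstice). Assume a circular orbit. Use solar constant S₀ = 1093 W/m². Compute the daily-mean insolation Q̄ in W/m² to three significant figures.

Solar declination: sin δ = sin ε · sin λ_s = sin 30.80° × sin 270.0° = -0.51204, so δ = -30.800°.
cos H₀ = −tan(-21.4°) tan(-30.800°) = -0.2336, H₀ = 1.8066 rad.
Bracket: H₀ sin φ sin δ + cos φ cos δ sin H₀ = 1.8066×-0.36488×-0.51204 + 0.93106×0.85896×0.97233 = 0.337533 + 0.777614 = 1.115147.
Q̄ = (S₀/π) × [bracket] = (1093/π) × 1.115147 = 388.0 W/m².

Q̄ ≈ 388 W/m²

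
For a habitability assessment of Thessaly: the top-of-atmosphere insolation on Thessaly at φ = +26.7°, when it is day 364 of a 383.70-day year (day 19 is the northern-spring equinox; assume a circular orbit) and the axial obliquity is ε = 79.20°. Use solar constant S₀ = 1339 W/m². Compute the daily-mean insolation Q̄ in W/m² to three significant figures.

Q̄ ≈ 155 W/m²

Solar longitude: λ_s = 360° × (364 − 19)/383.70 = 323.690°.
sin δ = sin 79.20° × sin 323.690° = -0.58166, so δ = -35.567°.
cos H₀ = −tan(+26.7°) tan(-35.567°) = 0.3596, H₀ = 1.2029 rad.
Bracket: H₀ sin φ sin δ + cos φ cos δ sin H₀ = 1.2029×0.44932×-0.58166 + 0.89337×0.81343×0.93309 = -0.314380 + 0.678071 = 0.363691.
Q̄ = (S₀/π) × [bracket] = (1339/π) × 0.363691 = 155.0 W/m².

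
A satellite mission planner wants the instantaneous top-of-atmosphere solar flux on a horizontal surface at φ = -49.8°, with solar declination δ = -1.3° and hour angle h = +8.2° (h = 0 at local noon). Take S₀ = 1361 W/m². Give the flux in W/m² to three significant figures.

893 W/m²

cos θ_z = sin φ sin δ + cos φ cos δ cos h = 0.017328 + 0.638694 = 0.656022.
Flux = S₀ · cos θ_z = 1361 × 0.656022 = 892.8 W/m².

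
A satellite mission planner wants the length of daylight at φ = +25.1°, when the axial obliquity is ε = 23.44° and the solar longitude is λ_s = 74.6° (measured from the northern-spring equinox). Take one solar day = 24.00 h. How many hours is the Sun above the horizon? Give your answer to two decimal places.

13.50 h

Solar declination: sin δ = sin ε · sin λ_s = sin 23.44° × sin 74.6° = 0.38351, so δ = +22.551°.
cos H₀ = −tan φ · tan δ = −tan(+25.1°) × tan(+22.551°) = -0.1945, so H₀ = 1.7666 rad = 101.22°.
Daylight = 2H₀/(2π) × 24.00 h = (1.7666/π) × 24.00 = 13.50 h.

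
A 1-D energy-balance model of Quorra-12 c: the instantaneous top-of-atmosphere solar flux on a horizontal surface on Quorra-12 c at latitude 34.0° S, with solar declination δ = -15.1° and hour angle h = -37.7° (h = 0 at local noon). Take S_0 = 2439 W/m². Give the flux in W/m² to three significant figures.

cos θ_z = sin ϕ sin δ + cos ϕ cos δ cos h = 0.145672 + 0.633306 = 0.778978.
Flux = S_0 · cos θ_z = 2439 × 0.778978 = 1900 W/m².

1.90e+03 W/m²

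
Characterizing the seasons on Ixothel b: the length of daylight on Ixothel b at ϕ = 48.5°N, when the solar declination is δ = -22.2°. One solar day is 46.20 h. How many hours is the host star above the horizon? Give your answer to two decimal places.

cos h₀ = −tan ϕ · tan δ = −tan(+48.5°) × tan(-22.200°) = 0.4613, so h₀ = 1.0914 rad = 62.53°.
Daylight = 2h₀/(2π) × 46.20 h = (1.0914/π) × 46.20 = 16.05 h.

16.05 h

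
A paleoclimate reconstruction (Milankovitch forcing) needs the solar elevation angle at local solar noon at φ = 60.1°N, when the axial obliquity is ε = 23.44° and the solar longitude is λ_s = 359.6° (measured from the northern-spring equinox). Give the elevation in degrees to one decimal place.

Solar declination: sin δ = sin ε · sin λ_s = sin 23.44° × sin 359.6° = -0.00278, so δ = -0.159°.
At local noon the hour angle is zero, so the zenith angle equals |φ − δ| = |+60.1° − (-0.159°)| = 60.259°.
Elevation = 90° − 60.259° = 29.7°.

29.7°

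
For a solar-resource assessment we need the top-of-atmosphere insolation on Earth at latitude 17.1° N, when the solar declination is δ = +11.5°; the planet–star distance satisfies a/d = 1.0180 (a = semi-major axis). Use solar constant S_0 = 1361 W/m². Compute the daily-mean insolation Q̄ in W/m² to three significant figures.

cos h₀ = −tan(+17.1°) tan(+11.500°) = -0.0626, h₀ = 1.6334 rad.
Bracket: h₀ sin ϕ sin δ + cos ϕ cos δ sin h₀ = 1.6334×0.29404×0.19937 + 0.95579×0.97992×0.99804 = 0.095754 + 0.934762 = 1.030516.
Inverse-square distance factor (a/d)² = 1.0180² = 1.036324.
Q̄ = (S_0/π) × 1.036324 × [bracket] = (1361/π) × 1.036324 × 1.030516 = 462.7 W/m².

Q̄ ≈ 463 W/m²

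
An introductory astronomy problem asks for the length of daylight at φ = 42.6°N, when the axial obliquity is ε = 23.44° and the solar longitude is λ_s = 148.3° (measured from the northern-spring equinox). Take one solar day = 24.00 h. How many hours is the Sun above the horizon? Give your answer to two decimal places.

Solar declination: sin δ = sin ε · sin λ_s = sin 23.44° × sin 148.3° = 0.20903, so δ = +12.065°.
cos H₀ = −tan φ · tan δ = −tan(+42.6°) × tan(+12.065°) = -0.1966, so H₀ = 1.7686 rad = 101.34°.
Daylight = 2H₀/(2π) × 24.00 h = (1.7686/π) × 24.00 = 13.51 h.

13.51 h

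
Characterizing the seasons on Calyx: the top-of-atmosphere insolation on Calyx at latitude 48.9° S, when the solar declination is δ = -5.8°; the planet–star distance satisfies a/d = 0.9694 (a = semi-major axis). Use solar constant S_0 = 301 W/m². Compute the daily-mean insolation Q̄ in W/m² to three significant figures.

cos h₀ = −tan(-48.9°) tan(-5.800°) = -0.1164, h₀ = 1.6875 rad.
Bracket: h₀ sin ϕ sin δ + cos ϕ cos δ sin h₀ = 1.6875×-0.75356×-0.10106 + 0.65738×0.99488×0.99320 = 0.128511 + 0.649567 = 0.778078.
Inverse-square distance factor (a/d)² = 0.9694² = 0.939736.
Q̄ = (S_0/π) × 0.939736 × [bracket] = (301/π) × 0.939736 × 0.778078 = 70.06 W/m².

Q̄ ≈ 70.1 W/m²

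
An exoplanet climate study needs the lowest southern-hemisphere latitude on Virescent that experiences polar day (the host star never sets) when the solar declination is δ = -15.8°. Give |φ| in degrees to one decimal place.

Polar day requires cos H₀ = −tan φ tan δ ≤ −1, i.e. tan φ tan δ ≥ 1.
The boundary is |tan φ| · |tan δ| = 1, so |φ| = 90° − |δ| = 90° − 15.8° = 74.2° in the southern hemisphere.

|φ| = 74.2°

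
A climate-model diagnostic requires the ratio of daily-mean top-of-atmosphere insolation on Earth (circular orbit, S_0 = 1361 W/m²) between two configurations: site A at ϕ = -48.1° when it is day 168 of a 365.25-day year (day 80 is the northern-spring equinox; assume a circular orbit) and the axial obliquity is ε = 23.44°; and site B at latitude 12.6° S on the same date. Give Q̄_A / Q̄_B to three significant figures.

— Configuration A (ϕ=-48.1°):
Solar longitude: L_s = 360° × (168 − 80)/365.25 = 86.735°.
sin δ = sin 23.44° × sin 86.735° = 0.39714, so δ = +23.400°.
cos h₀ = −tan(-48.1°) tan(+23.400°) = 0.4823, h₀ = 1.0675 rad.
Bracket: h₀ sin ϕ sin δ + cos ϕ cos δ sin h₀ = 1.0675×-0.74431×0.39714 + 0.66783×0.91776×0.87601 = -0.315548 + 0.536913 = 0.221365.
Q̄ = (S_0/π) × [bracket] = (1361/π) × 0.221365 = 95.900 W/m².
— Configuration B (ϕ=-12.6°):
cos h₀ = −tan(-12.6°) tan(+23.400°) = 0.0967, h₀ = 1.4739 rad.
Bracket: h₀ sin ϕ sin δ + cos ϕ cos δ sin h₀ = 1.4739×-0.21814×0.39714 + 0.97592×0.91776×0.99531 = -0.127687 + 0.891460 = 0.763773.
Q̄ = (S_0/π) × [bracket] = (1361/π) × 0.763773 = 330.88 W/m².
Ratio Q̄_A / Q̄_B = 95.900 / 330.88 = 0.2898.

Q̄_A / Q̄_B ≈ 0.290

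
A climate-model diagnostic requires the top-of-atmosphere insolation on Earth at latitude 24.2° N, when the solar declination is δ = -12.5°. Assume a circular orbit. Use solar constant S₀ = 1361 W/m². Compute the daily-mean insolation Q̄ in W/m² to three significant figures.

Q̄ ≈ 327 W/m²

cos H₀ = −tan(+24.2°) tan(-12.500°) = 0.0996, H₀ = 1.4710 rad.
Bracket: H₀ sin φ sin δ + cos φ cos δ sin H₀ = 1.4710×0.40992×-0.21644 + 0.91212×0.97630×0.99502 = -0.130512 + 0.886068 = 0.755556.
Q̄ = (S₀/π) × [bracket] = (1361/π) × 0.755556 = 327.3 W/m².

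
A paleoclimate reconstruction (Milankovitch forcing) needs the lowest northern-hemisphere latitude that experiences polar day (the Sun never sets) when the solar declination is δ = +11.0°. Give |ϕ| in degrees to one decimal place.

|ϕ| = 79.0°

Polar day requires cos h₀ = −tan ϕ tan δ ≤ −1, i.e. tan ϕ tan δ ≥ 1.
The boundary is |tan ϕ| · |tan δ| = 1, so |ϕ| = 90° − |δ| = 90° − 11.0° = 79.0° in the northern hemisphere.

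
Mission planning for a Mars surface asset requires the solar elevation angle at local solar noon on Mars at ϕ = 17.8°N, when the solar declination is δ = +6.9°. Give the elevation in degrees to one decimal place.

At local noon the hour angle is zero, so the zenith angle equals |ϕ − δ| = |+17.8° − (+6.900°)| = 10.900°.
Elevation = 90° − 10.900° = 79.1°.

79.1°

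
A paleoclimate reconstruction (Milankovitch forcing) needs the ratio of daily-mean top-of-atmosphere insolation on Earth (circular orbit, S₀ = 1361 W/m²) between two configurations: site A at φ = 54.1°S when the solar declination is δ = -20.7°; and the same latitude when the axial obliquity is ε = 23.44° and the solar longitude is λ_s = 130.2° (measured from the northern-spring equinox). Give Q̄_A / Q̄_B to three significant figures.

— Configuration A (φ=-54.1°):
cos H₀ = −tan(-54.1°) tan(-20.700°) = -0.5220, H₀ = 2.1200 rad.
Bracket: H₀ sin φ sin δ + cos φ cos δ sin H₀ = 2.1200×-0.81004×-0.35347 + 0.58637×0.93544×0.85294 = 0.607009 + 0.467849 = 1.074858.
Q̄ = (S₀/π) × [bracket] = (1361/π) × 1.074858 = 465.65 W/m².
— Configuration B (φ=-54.1°):
Solar declination: sin δ = sin ε · sin λ_s = sin 23.44° × sin 130.2° = 0.30383, so δ = +17.688°.
cos H₀ = −tan(-54.1°) tan(+17.688°) = 0.4406, H₀ = 1.1146 rad.
Bracket: H₀ sin φ sin δ + cos φ cos δ sin H₀ = 1.1146×-0.81004×0.30383 + 0.58637×0.95273×0.89773 = -0.274319 + 0.501519 = 0.227200.
Q̄ = (S₀/π) × [bracket] = (1361/π) × 0.227200 = 98.428 W/m².
Ratio Q̄_A / Q̄_B = 465.65 / 98.428 = 4.731.

Q̄_A / Q̄_B ≈ 4.73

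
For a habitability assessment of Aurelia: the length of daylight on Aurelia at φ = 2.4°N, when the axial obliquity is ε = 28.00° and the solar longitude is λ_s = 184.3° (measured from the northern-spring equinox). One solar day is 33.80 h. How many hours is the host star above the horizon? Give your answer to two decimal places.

16.88 h

Solar declination: sin δ = sin ε · sin λ_s = sin 28.00° × sin 184.3° = -0.03520, so δ = -2.017°.
cos H₀ = −tan φ · tan δ = −tan(+2.4°) × tan(-2.017°) = 0.0015, so H₀ = 1.5693 rad = 89.92°.
Daylight = 2H₀/(2π) × 33.80 h = (1.5693/π) × 33.80 = 16.88 h.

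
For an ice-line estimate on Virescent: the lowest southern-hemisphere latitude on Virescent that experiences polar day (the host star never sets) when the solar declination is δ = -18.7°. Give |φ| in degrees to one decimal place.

|φ| = 71.3°

Polar day requires cos H₀ = −tan φ tan δ ≤ −1, i.e. tan φ tan δ ≥ 1.
The boundary is |tan φ| · |tan δ| = 1, so |φ| = 90° − |δ| = 90° − 18.7° = 71.3° in the southern hemisphere.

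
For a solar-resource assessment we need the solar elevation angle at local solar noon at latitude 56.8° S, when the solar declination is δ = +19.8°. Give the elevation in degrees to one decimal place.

At local noon the hour angle is zero, so the zenith angle equals |φ − δ| = |-56.8° − (+19.800°)| = 76.600°.
Elevation = 90° − 76.600° = 13.4°.

13.4°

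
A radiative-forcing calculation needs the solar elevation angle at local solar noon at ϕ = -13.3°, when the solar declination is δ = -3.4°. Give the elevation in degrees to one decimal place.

At local noon the hour angle is zero, so the zenith angle equals |ϕ − δ| = |-13.3° − (-3.400°)| = 9.900°.
Elevation = 90° − 9.900° = 80.1°.

80.1°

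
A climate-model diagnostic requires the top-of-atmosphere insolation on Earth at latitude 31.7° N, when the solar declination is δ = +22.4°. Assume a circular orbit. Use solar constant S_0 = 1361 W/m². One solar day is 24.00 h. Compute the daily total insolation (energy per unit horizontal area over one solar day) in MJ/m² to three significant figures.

cos h₀ = −tan(+31.7°) tan(+22.400°) = -0.2546, h₀ = 1.8282 rad.
Bracket: h₀ sin ϕ sin δ + cos ϕ cos δ sin h₀ = 1.8282×0.52547×0.38107 + 0.85081×0.92455×0.96706 = 0.366080 + 0.760705 = 1.126785.
Q̄ = (S_0/π) × [bracket] = (1361/π) × 1.126785 = 488.15 W/m².
Daily total = Q̄ × 24.00 h × 3600 s/h = 488.15 × 24.00 × 3600 / 10⁶ = 42.18 MJ/m².

42.2 MJ/m²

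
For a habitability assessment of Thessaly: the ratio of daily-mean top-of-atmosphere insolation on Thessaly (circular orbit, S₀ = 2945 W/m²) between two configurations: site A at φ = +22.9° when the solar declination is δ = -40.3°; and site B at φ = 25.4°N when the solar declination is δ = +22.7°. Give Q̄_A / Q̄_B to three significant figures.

— Configuration A (φ=+22.9°):
cos H₀ = −tan(+22.9°) tan(-40.300°) = 0.3582, H₀ = 1.2044 rad.
Bracket: H₀ sin φ sin δ + cos φ cos δ sin H₀ = 1.2044×0.38912×-0.64679 + 0.92119×0.76267×0.93363 = -0.303122 + 0.655935 = 0.352813.
Q̄ = (S₀/π) × [bracket] = (2945/π) × 0.352813 = 330.73 W/m².
— Configuration B (φ=+25.4°):
cos H₀ = −tan(+25.4°) tan(+22.700°) = -0.1986, H₀ = 1.7708 rad.
Bracket: H₀ sin φ sin δ + cos φ cos δ sin H₀ = 1.7708×0.42894×0.38591 + 0.90334×0.92254×0.98008 = 0.293124 + 0.816767 = 1.109891.
Q̄ = (S₀/π) × [bracket] = (2945/π) × 1.109891 = 1040.4 W/m².
Ratio Q̄_A / Q̄_B = 330.73 / 1040.4 = 0.3179.

Q̄_A / Q̄_B ≈ 0.318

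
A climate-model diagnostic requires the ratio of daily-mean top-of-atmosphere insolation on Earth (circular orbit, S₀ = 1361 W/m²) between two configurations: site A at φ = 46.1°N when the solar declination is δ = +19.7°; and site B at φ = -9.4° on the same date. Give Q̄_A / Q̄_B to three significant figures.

Q̄_A / Q̄_B ≈ 1.28

— Configuration A (φ=+46.1°):
cos H₀ = −tan(+46.1°) tan(+19.700°) = -0.3721, H₀ = 1.9520 rad.
Bracket: H₀ sin φ sin δ + cos φ cos δ sin H₀ = 1.9520×0.72055×0.33710 + 0.69340×0.94147×0.92820 = 0.474136 + 0.605943 = 1.080079.
Q̄ = (S₀/π) × [bracket] = (1361/π) × 1.080079 = 467.91 W/m².
— Configuration B (φ=-9.4°):
cos H₀ = −tan(-9.4°) tan(+19.700°) = 0.0593, H₀ = 1.5115 rad.
Bracket: H₀ sin φ sin δ + cos φ cos δ sin H₀ = 1.5115×-0.16333×0.33710 + 0.98657×0.94147×0.99824 = -0.083221 + 0.927191 = 0.843970.
Q̄ = (S₀/π) × [bracket] = (1361/π) × 0.843970 = 365.62 W/m².
Ratio Q̄_A / Q̄_B = 467.91 / 365.62 = 1.280.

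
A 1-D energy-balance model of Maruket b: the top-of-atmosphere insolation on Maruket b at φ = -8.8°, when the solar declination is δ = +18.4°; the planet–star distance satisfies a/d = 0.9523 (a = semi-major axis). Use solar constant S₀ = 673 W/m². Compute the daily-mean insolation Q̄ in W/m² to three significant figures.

cos H₀ = −tan(-8.8°) tan(+18.400°) = 0.0515, H₀ = 1.5193 rad.
Bracket: H₀ sin φ sin δ + cos φ cos δ sin H₀ = 1.5193×-0.15299×0.31565 + 0.98823×0.94888×0.99867 = -0.073369 + 0.936465 = 0.863096.
Inverse-square distance factor (a/d)² = 0.9523² = 0.906875.
Q̄ = (S₀/π) × 0.906875 × [bracket] = (673/π) × 0.906875 × 0.863096 = 167.7 W/m².

Q̄ ≈ 168 W/m²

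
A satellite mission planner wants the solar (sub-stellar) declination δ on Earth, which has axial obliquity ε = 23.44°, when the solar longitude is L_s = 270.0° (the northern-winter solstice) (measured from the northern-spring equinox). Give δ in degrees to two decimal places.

sin δ = sin ε · sin L_s = sin 23.44° × sin 270.0° = -0.397789.
δ = arcsin(-0.397789) = -23.44°.

δ = -23.44°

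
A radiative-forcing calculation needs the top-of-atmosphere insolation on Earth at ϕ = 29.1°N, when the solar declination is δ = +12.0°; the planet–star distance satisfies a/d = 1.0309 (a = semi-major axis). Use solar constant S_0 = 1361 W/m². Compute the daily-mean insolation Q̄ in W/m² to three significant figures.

Q̄ ≈ 469 W/m²

cos h₀ = −tan(+29.1°) tan(+12.000°) = -0.1183, h₀ = 1.6894 rad.
Bracket: h₀ sin ϕ sin δ + cos ϕ cos δ sin h₀ = 1.6894×0.48634×0.20791 + 0.87377×0.97815×0.99298 = 0.170824 + 0.848678 = 1.019502.
Inverse-square distance factor (a/d)² = 1.0309² = 1.062755.
Q̄ = (S_0/π) × 1.062755 × [bracket] = (1361/π) × 1.062755 × 1.019502 = 469.4 W/m².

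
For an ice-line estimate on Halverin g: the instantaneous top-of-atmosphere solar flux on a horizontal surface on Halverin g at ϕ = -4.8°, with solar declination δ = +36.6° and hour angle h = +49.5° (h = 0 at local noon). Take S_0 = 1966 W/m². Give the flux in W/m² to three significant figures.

923 W/m²

cos θ_z = sin ϕ sin δ + cos ϕ cos δ cos h = -0.049891 + 0.519560 = 0.469669.
Flux = S_0 · cos θ_z = 1966 × 0.469669 = 923.4 W/m².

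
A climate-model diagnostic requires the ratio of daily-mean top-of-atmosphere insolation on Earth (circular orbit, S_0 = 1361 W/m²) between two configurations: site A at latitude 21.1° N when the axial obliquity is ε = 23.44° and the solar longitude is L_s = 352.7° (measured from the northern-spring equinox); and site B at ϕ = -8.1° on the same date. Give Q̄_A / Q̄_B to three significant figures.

Q̄_A / Q̄_B ≈ 0.903

— Configuration A (ϕ=+21.1°):
Solar declination: sin δ = sin ε · sin L_s = sin 23.44° × sin 352.7° = -0.05054, so δ = -2.897°.
cos h₀ = −tan(+21.1°) tan(-2.897°) = 0.0195, h₀ = 1.5513 rad.
Bracket: h₀ sin ϕ sin δ + cos ϕ cos δ sin h₀ = 1.5513×0.36000×-0.05054 + 0.93295×0.99872×0.99981 = -0.028225 + 0.931579 = 0.903354.
Q̄ = (S_0/π) × [bracket] = (1361/π) × 0.903354 = 391.35 W/m².
— Configuration B (ϕ=-8.1°):
cos h₀ = −tan(-8.1°) tan(-2.897°) = -0.0072, h₀ = 1.5780 rad.
Bracket: h₀ sin ϕ sin δ + cos ϕ cos δ sin h₀ = 1.5780×-0.14090×-0.05054 + 0.99002×0.99872×0.99997 = 0.011237 + 0.988723 = 0.999960.
Q̄ = (S_0/π) × [bracket] = (1361/π) × 0.999960 = 433.20 W/m².
Ratio Q̄_A / Q̄_B = 391.35 / 433.20 = 0.9034.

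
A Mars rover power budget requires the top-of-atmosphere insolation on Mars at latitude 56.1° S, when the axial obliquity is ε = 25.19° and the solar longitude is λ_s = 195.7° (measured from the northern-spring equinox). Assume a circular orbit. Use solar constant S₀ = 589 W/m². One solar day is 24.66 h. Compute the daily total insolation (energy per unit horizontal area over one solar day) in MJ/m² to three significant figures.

Solar declination: sin δ = sin ε · sin λ_s = sin 25.19° × sin 195.7° = -0.11517, so δ = -6.614°.
cos H₀ = −tan(-56.1°) tan(-6.614°) = -0.1725, H₀ = 1.7442 rad.
Bracket: H₀ sin φ sin δ + cos φ cos δ sin H₀ = 1.7442×-0.83001×-0.11517 + 0.55775×0.99335×0.98500 = 0.166732 + 0.545730 = 0.712462.
Q̄ = (S₀/π) × [bracket] = (589/π) × 0.712462 = 133.58 W/m².
Daily total = Q̄ × 24.66 h × 3600 s/h = 133.58 × 24.66 × 3600 / 10⁶ = 11.86 MJ/m².

11.9 MJ/m²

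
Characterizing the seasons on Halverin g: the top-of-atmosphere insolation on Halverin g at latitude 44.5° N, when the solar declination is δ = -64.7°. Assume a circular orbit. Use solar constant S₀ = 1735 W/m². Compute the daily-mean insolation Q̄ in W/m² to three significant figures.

Q̄ ≈ 0.00 W/m²

cos H₀ = −tan(+44.5°) tan(-64.700°) = 2.0789 ≥ 1 ⇒ polar night, H₀ = 0 and Q̄ = 0.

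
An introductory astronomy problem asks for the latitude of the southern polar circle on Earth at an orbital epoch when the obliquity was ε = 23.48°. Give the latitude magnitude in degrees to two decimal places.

66.52°

The polar circle is the lowest latitude that experiences at least one full rotation of continuous darkness at the northern-summer solstice; it lies at |ϕ| = 90° − ε = 90° − 23.48° = 66.52°.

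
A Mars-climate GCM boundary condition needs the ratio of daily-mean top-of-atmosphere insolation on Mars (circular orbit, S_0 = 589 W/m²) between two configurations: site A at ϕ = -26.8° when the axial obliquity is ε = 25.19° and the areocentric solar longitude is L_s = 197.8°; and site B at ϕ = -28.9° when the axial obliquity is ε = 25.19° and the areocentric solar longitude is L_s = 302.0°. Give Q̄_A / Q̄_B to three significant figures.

— Configuration A (ϕ=-26.8°):
sin δ = sin 25.19° × sin 197.8° = -0.13011, so δ = -7.476°.
cos h₀ = −tan(-26.8°) tan(-7.476°) = -0.0663, h₀ = 1.6371 rad.
Bracket: h₀ sin ϕ sin δ + cos ϕ cos δ sin h₀ = 1.6371×-0.45088×-0.13011 + 0.89259×0.99150×0.99780 = 0.096039 + 0.883056 = 0.979095.
Q̄ = (S_0/π) × [bracket] = (589/π) × 0.979095 = 183.57 W/m².
— Configuration B (ϕ=-28.9°):
sin δ = sin 25.19° × sin 302.0° = -0.36095, so δ = -21.158°.
cos h₀ = −tan(-28.9°) tan(-21.158°) = -0.2137, h₀ = 1.7861 rad.
Bracket: h₀ sin ϕ sin δ + cos ϕ cos δ sin h₀ = 1.7861×-0.48328×-0.36095 + 0.87546×0.93259×0.97691 = 0.311567 + 0.797594 = 1.109161.
Q̄ = (S_0/π) × [bracket] = (589/π) × 1.109161 = 207.95 W/m².
Ratio Q̄_A / Q̄_B = 183.57 / 207.95 = 0.8828.

Q̄_A / Q̄_B ≈ 0.883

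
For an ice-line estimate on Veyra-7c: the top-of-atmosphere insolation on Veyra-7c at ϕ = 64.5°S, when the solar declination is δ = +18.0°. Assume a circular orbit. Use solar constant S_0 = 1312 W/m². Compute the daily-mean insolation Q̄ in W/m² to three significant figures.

cos h₀ = −tan(-64.5°) tan(+18.000°) = 0.6812, h₀ = 0.8214 rad.
Bracket: h₀ sin ϕ sin δ + cos ϕ cos δ sin h₀ = 0.8214×-0.90259×0.30902 + 0.43051×0.95106×0.73209 = -0.229104 + 0.299748 = 0.070644.
Q̄ = (S_0/π) × [bracket] = (1312/π) × 0.070644 = 29.50 W/m².

Q̄ ≈ 29.5 W/m²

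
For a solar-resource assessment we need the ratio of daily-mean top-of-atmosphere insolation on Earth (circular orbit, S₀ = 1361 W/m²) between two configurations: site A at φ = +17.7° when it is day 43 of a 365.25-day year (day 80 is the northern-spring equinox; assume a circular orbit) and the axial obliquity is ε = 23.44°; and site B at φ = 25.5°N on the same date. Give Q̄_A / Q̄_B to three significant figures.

— Configuration A (φ=+17.7°):
Solar longitude: λ_s = 360° × (43 − 80)/365.25 = -36.468°, i.e. -36.468° + 360° = 323.532°.
sin δ = sin 23.44° × sin 323.532° = -0.23644, so δ = -13.676°.
cos H₀ = −tan(+17.7°) tan(-13.676°) = 0.0777, H₀ = 1.4931 rad.
Bracket: H₀ sin φ sin δ + cos φ cos δ sin H₀ = 1.4931×0.30403×-0.23644 + 0.95266×0.97165×0.99698 = -0.107331 + 0.922857 = 0.815526.
Q̄ = (S₀/π) × [bracket] = (1361/π) × 0.815526 = 353.30 W/m².
— Configuration B (φ=+25.5°):
cos H₀ = −tan(+25.5°) tan(-13.676°) = 0.1161, H₀ = 1.4545 rad.
Bracket: H₀ sin φ sin δ + cos φ cos δ sin H₀ = 1.4545×0.43051×-0.23644 + 0.90259×0.97165×0.99324 = -0.148053 + 0.871073 = 0.723020.
Q̄ = (S₀/π) × [bracket] = (1361/π) × 0.723020 = 313.23 W/m².
Ratio Q̄_A / Q̄_B = 353.30 / 313.23 = 1.128.

Q̄_A / Q̄_B ≈ 1.13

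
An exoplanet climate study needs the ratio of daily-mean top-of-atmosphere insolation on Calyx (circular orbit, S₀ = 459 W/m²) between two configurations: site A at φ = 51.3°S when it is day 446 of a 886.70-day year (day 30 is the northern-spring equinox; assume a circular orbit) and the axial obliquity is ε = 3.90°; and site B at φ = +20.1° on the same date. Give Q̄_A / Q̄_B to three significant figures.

Q̄_A / Q̄_B ≈ 0.644

— Configuration A (φ=-51.3°):
Solar longitude: λ_s = 360° × (446 − 30)/886.70 = 168.896°.
sin δ = sin 3.90° × sin 168.896° = 0.01310, so δ = +0.751°.
cos H₀ = −tan(-51.3°) tan(+0.751°) = 0.0164, H₀ = 1.5544 rad.
Bracket: H₀ sin φ sin δ + cos φ cos δ sin H₀ = 1.5544×-0.78043×0.01310 + 0.62524×0.99991×0.99987 = -0.015892 + 0.625102 = 0.609210.
Q̄ = (S₀/π) × [bracket] = (459/π) × 0.609210 = 89.008 W/m².
— Configuration B (φ=+20.1°):
cos H₀ = −tan(+20.1°) tan(+0.751°) = -0.0048, H₀ = 1.5756 rad.
Bracket: H₀ sin φ sin δ + cos φ cos δ sin H₀ = 1.5756×0.34366×0.01310 + 0.93909×0.99991×0.99999 = 0.007093 + 0.938996 = 0.946089.
Q̄ = (S₀/π) × [bracket] = (459/π) × 0.946089 = 138.23 W/m².
Ratio Q̄_A / Q̄_B = 89.008 / 138.23 = 0.6439.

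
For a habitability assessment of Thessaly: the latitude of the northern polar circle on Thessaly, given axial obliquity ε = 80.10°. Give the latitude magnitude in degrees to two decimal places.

The polar circle is the lowest latitude that experiences at least one full rotation of continuous daylight at the northern-summer solstice; it lies at |φ| = 90° − ε = 90° − 80.10° = 9.90°.

9.90°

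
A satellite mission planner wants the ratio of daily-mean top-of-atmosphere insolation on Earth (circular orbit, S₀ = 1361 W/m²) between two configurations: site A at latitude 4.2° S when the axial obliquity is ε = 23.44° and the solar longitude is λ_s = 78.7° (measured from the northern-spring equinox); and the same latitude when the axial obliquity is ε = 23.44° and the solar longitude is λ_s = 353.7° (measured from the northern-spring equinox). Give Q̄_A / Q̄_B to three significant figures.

Q̄_A / Q̄_B ≈ 0.873

— Configuration A (φ=-4.2°):
Solar declination: sin δ = sin ε · sin λ_s = sin 23.44° × sin 78.7° = 0.39008, so δ = +22.959°.
cos H₀ = −tan(-4.2°) tan(+22.959°) = 0.0311, H₀ = 1.5397 rad.
Bracket: H₀ sin φ sin δ + cos φ cos δ sin H₀ = 1.5397×-0.07324×0.39008 + 0.99731×0.92078×0.99952 = -0.043988 + 0.917862 = 0.873874.
Q̄ = (S₀/π) × [bracket] = (1361/π) × 0.873874 = 378.58 W/m².
— Configuration B (φ=-4.2°):
Solar declination: sin δ = sin ε · sin λ_s = sin 23.44° × sin 353.7° = -0.04365, so δ = -2.502°.
cos H₀ = −tan(-4.2°) tan(-2.502°) = -0.0032, H₀ = 1.5740 rad.
Bracket: H₀ sin φ sin δ + cos φ cos δ sin H₀ = 1.5740×-0.07324×-0.04365 + 0.99731×0.99905×0.99999 = 0.005032 + 0.996353 = 1.001385.
Q̄ = (S₀/π) × [bracket] = (1361/π) × 1.001385 = 433.82 W/m².
Ratio Q̄_A / Q̄_B = 378.58 / 433.82 = 0.8727.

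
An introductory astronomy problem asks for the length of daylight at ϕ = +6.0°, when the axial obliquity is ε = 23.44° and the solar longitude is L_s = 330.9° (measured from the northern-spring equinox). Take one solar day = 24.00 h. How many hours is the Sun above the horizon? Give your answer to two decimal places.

Solar declination: sin δ = sin ε · sin L_s = sin 23.44° × sin 330.9° = -0.19346, so δ = -11.155°.
cos h₀ = −tan ϕ · tan δ = −tan(+6.0°) × tan(-11.155°) = 0.0207, so h₀ = 1.5501 rad = 88.81°.
Daylight = 2h₀/(2π) × 24.00 h = (1.5501/π) × 24.00 = 11.84 h.

11.84 h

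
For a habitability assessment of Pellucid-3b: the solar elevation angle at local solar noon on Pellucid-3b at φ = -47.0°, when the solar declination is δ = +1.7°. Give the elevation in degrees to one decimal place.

41.3°

At local noon the hour angle is zero, so the zenith angle equals |φ − δ| = |-47.0° − (+1.700°)| = 48.700°.
Elevation = 90° − 48.700° = 41.3°.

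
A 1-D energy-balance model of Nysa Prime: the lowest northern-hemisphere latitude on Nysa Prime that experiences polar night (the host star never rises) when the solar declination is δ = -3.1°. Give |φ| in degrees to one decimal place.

|φ| = 86.9°

Polar night requires cos H₀ = −tan φ tan δ ≥ 1, i.e. tan φ tan δ ≤ −1.
The boundary is |tan φ| · |tan δ| = 1, so |φ| = 90° − |δ| = 90° − 3.1° = 86.9° in the northern hemisphere.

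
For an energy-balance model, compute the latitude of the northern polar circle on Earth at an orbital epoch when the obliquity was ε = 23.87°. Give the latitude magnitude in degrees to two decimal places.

The polar circle is the lowest latitude that experiences at least one full rotation of continuous daylight at the northern-summer solstice; it lies at |ϕ| = 90° − ε = 90° − 23.87° = 66.13°.

66.13°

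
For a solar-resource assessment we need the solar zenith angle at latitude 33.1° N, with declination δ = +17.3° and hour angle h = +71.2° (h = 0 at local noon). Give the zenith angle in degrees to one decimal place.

θ_z = 65.2°

cos θ_z = sin φ sin δ + cos φ cos δ cos h = 0.162397 + 0.257755 = 0.420152.
θ_z = arccos(0.420152) = 65.2°.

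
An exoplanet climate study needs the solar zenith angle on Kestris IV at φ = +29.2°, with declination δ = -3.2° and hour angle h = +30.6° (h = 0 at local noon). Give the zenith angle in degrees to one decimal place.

cos θ_z = sin φ sin δ + cos φ cos δ cos h = -0.027233 + 0.750189 = 0.722956.
θ_z = arccos(0.722956) = 43.7°.

θ_z = 43.7°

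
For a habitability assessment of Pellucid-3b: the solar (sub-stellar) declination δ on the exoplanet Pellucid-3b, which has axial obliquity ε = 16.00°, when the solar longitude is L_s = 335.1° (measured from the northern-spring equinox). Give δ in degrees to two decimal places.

δ = -6.66°

sin δ = sin ε · sin L_s = sin 16.00° × sin 335.1° = -0.116053.
δ = arcsin(-0.116053) = -6.66°.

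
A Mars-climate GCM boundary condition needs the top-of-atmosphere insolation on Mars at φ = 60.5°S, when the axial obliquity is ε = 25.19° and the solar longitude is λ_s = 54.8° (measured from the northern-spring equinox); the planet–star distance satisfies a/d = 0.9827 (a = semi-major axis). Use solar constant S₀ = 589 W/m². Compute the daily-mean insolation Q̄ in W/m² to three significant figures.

Q̄ ≈ 16.2 W/m²

Solar declination: sin δ = sin ε · sin λ_s = sin 25.19° × sin 54.8° = 0.34779, so δ = +20.352°.
cos H₀ = −tan(-60.5°) tan(+20.352°) = 0.6557, H₀ = 0.8557 rad.
Bracket: H₀ sin φ sin δ + cos φ cos δ sin H₀ = 0.8557×-0.87036×0.34779 + 0.49242×0.93757×0.75506 = -0.259023 + 0.348595 = 0.089572.
Inverse-square distance factor (a/d)² = 0.9827² = 0.965699.
Q̄ = (S₀/π) × 0.965699 × [bracket] = (589/π) × 0.965699 × 0.089572 = 16.22 W/m².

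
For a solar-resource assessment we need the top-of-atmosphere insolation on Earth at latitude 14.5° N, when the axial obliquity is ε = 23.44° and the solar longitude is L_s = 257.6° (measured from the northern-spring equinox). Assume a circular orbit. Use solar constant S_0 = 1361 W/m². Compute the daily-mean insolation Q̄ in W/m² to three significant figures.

Q̄ ≈ 323 W/m²

Solar declination: sin δ = sin ε · sin L_s = sin 23.44° × sin 257.6° = -0.38851, so δ = -22.862°.
cos h₀ = −tan(+14.5°) tan(-22.862°) = 0.1090, h₀ = 1.4615 rad.
Bracket: h₀ sin ϕ sin δ + cos ϕ cos δ sin h₀ = 1.4615×0.25038×-0.38851 + 0.96815×0.92144×0.99404 = -0.142168 + 0.886775 = 0.744607.
Q̄ = (S_0/π) × [bracket] = (1361/π) × 0.744607 = 322.6 W/m².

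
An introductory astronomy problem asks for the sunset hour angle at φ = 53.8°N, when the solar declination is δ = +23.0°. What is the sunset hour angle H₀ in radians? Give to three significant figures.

cos H₀ = −tan φ · tan δ = −tan(+53.8°) × tan(+23.000°) = -0.5800, so H₀ = 2.1895 rad = 125.45°.

H₀ = 2.19 rad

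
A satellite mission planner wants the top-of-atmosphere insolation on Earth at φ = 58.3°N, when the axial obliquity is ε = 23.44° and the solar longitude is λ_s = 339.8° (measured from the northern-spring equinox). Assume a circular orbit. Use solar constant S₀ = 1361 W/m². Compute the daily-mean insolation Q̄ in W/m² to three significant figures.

Q̄ ≈ 152 W/m²

Solar declination: sin δ = sin ε · sin λ_s = sin 23.44° × sin 339.8° = -0.13736, so δ = -7.895°.
cos H₀ = −tan(+58.3°) tan(-7.895°) = 0.2245, H₀ = 1.3443 rad.
Bracket: H₀ sin φ sin δ + cos φ cos δ sin H₀ = 1.3443×0.85081×-0.13736 + 0.52547×0.99052×0.97447 = -0.157105 + 0.507200 = 0.350095.
Q̄ = (S₀/π) × [bracket] = (1361/π) × 0.350095 = 151.7 W/m².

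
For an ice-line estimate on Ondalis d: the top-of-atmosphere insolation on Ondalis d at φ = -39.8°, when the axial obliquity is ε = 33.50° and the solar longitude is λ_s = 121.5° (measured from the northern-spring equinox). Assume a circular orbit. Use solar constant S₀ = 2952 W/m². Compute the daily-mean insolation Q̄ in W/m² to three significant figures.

Q̄ ≈ 256 W/m²

Solar declination: sin δ = sin ε · sin λ_s = sin 33.50° × sin 121.5° = 0.47060, so δ = +28.073°.
cos H₀ = −tan(-39.8°) tan(+28.073°) = 0.4444, H₀ = 1.1103 rad.
Bracket: H₀ sin φ sin δ + cos φ cos δ sin H₀ = 1.1103×-0.64011×0.47060 + 0.76828×0.88234×0.89584 = -0.334462 + 0.607276 = 0.272814.
Q̄ = (S₀/π) × [bracket] = (2952/π) × 0.272814 = 256.3 W/m².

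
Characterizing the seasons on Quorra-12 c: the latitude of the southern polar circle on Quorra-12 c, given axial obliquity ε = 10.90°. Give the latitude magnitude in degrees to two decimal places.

The polar circle is the lowest latitude that experiences at least one full rotation of continuous darkness at the northern-summer solstice; it lies at |φ| = 90° − ε = 90° − 10.90° = 79.10°.

79.10°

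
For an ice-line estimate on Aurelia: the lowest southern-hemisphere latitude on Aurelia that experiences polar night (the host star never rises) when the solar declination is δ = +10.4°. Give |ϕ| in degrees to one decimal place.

|ϕ| = 79.6°

Polar night requires cos h₀ = −tan ϕ tan δ ≥ 1, i.e. tan ϕ tan δ ≤ −1.
The boundary is |tan ϕ| · |tan δ| = 1, so |ϕ| = 90° − |δ| = 90° − 10.4° = 79.6° in the southern hemisphere.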